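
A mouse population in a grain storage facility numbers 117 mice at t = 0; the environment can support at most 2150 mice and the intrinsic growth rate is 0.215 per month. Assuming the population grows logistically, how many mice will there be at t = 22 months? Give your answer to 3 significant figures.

1860 mice

A = (K − N₀)/N₀ = (2150 − 117)/117 = 17.376.
N(t) = K/(1 + A·e^(−rt)) = 2150/(1 + 17.376×e^(−0.215×22)).
e^(−4.73) = 0.0088265; denominator = 1 + 17.376×0.0088265 = 1.1534.
N = 2150/1.1534 = 1864.1.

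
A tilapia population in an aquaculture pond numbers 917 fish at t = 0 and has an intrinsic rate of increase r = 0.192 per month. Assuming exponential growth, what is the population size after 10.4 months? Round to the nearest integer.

N(t) = N₀·e^(rt) = 917 × e^(0.192×10.4) = 917 × e^1.997.
e^1.997 ≈ 7.3654, so N ≈ 917 × 7.3654 = 6754.12.

6754 fish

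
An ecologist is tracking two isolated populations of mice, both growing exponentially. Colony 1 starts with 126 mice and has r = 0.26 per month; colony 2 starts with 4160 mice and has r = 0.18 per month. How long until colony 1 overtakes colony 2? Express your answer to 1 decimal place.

Set 126·e^(0.26t) = 4160·e^(0.18t).
e^((0.26 − 0.18)t) = 4160/126 → e^(0.08·t) = 33.016.
0.08·t = ln(33.016) = 3.497, so t = 3.497/0.08 = 43.712.

43.7 months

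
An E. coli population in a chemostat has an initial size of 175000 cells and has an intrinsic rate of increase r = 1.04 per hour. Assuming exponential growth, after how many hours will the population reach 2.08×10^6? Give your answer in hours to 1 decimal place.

2.4 hours

Set N₀·e^(rt) = 2.08×10^6: e^(1.04·t) = 2.08×10^6/175000 = 11.886.
1.04·t = ln(11.886) = 2.4753, so t = 2.4753/1.04 = 2.3801.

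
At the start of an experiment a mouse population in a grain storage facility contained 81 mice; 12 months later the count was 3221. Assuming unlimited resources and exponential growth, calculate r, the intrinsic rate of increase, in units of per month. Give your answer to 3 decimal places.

0.307 per month

From N(t) = N₀·e^(rt): e^(r·12) = 3221/81 = 39.765.
r·12 = ln(39.765) = 3.683, so r = 3.683/12 = 0.30692.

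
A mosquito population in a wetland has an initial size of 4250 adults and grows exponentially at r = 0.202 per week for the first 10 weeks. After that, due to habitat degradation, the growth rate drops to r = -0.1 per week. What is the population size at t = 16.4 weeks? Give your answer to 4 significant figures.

16890 adults

Phase 1: N(10) = 4250·e^(0.202×10) = 4250·e^2.02 = 32037.9.
Phase 2 runs for 16.4 − 10 = 6.4 weeks at r = -0.1.
N(16.4) = 32037.9·e^(-0.1×6.4) = 32037.9·e^-0.64 = 16893.3.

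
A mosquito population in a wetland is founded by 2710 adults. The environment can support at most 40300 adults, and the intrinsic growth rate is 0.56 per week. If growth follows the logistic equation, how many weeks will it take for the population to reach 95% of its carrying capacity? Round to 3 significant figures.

9.95 weeks

A = (K − N₀)/N₀ = (40300 − 2710)/2710 = 13.871.
Solve 40300/(1 + 13.871·e^(−0.56t)) = 38285: 1 + 13.871·e^(−0.56t) = 1.0526, so e^(−0.56t) = 0.0037944.
−0.56·t = ln(0.0037944) = -5.5742, so t = 5.5742/0.56 = 9.954.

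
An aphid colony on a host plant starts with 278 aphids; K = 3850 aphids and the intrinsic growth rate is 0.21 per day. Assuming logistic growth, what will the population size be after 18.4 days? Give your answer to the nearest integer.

A = (K − N₀)/N₀ = (3850 − 278)/278 = 12.849.
N(t) = K/(1 + A·e^(−rt)) = 3850/(1 + 12.849×e^(−0.21×18.4)).
e^(−3.864) = 0.020984; denominator = 1 + 12.849×0.020984 = 1.2696.
N = 3850/1.2696 = 3032.4.

3032 aphids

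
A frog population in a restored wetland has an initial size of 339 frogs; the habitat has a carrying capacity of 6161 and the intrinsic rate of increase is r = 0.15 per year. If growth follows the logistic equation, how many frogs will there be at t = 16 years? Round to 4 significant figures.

A = (K − N₀)/N₀ = (6161 − 339)/339 = 17.174.
N(t) = K/(1 + A·e^(−rt)) = 6161/(1 + 17.174×e^(−0.15×16)).
e^(−2.4) = 0.090718; denominator = 1 + 17.174×0.090718 = 2.558.
N = 6161/2.558 = 2408.53.

2409 frogs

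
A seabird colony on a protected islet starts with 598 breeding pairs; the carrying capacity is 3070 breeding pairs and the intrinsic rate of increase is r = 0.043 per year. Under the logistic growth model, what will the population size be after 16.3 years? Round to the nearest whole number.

1006 breeding pairs

A = (K − N₀)/N₀ = (3070 − 598)/598 = 4.1338.
N(t) = K/(1 + A·e^(−rt)) = 3070/(1 + 4.1338×e^(−0.043×16.3)).
e^(−0.7009) = 0.49614; denominator = 1 + 4.1338×0.49614 = 3.0509.
N = 3070/3.0509 = 1006.25.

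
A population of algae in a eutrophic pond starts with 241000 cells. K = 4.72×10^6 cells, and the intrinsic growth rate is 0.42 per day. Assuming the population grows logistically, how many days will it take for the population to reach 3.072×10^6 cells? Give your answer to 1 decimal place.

8.4 days

A = (K − N₀)/N₀ = (4.72×10^6 − 241000)/241000 = 18.585.
Solve 4.72×10^6/(1 + 18.585·e^(−0.42t)) = 3.072×10^6: 1 + 18.585·e^(−0.42t) = 1.5365, so e^(−0.42t) = 0.028865.
−0.42·t = ln(0.028865) = -3.5451, so t = 3.5451/0.42 = 8.4408.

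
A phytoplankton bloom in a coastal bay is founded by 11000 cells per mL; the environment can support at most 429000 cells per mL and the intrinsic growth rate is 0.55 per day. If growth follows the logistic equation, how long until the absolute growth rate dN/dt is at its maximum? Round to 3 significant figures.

6.61 days

Logistic growth is fastest at N = K/2 = 214500.
A = (K − N₀)/N₀ = 38. Set K/(1 + A·e^(−rt)) = K/2 → A·e^(−rt) = 1.
e^(−0.55t) = 1/38 = 0.0263158, so t = ln(38)/0.55 = 3.6376/0.55 = 6.6138.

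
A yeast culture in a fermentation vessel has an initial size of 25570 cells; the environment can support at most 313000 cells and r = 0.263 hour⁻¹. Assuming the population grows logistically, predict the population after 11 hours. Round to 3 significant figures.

A = (K − N₀)/N₀ = (313000 − 25570)/25570 = 11.241.
N(t) = K/(1 + A·e^(−rt)) = 313000/(1 + 11.241×e^(−0.263×11)).
e^(−2.893) = 0.05541; denominator = 1 + 11.241×0.05541 = 1.6229.
N = 313000/1.6229 = 192870.

193000 cells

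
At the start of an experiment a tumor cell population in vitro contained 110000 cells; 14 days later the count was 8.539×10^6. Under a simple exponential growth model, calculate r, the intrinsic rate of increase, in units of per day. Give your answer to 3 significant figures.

From N(t) = N₀·e^(rt): e^(r·14) = 8.539×10^6/110000 = 77.627.
r·14 = ln(77.627) = 4.3519, so r = 4.3519/14 = 0.31085.

0.311 per day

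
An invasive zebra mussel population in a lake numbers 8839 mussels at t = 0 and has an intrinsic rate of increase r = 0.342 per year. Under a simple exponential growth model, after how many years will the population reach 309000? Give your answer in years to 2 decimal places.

Set N₀·e^(rt) = 309000: e^(0.342·t) = 309000/8839 = 34.959.
0.342·t = ln(34.959) = 3.5542, so t = 3.5542/0.342 = 10.392.

10.39 years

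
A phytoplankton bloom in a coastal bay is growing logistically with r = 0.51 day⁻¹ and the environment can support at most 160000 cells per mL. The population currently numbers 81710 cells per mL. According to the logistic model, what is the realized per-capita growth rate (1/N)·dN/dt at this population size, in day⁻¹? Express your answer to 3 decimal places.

(1/N)·dN/dt = r(1 − N/K) = 0.51 × (1 − 81710/160000).
= 0.51 × 0.48931 = 0.24955.

0.250 per day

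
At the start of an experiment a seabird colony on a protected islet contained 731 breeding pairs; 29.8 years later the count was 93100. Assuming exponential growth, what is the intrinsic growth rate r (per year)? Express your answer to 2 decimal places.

0.16 per year

From N(t) = N₀·e^(rt): e^(r·29.8) = 93100/731 = 127.36.
r·29.8 = ln(127.36) = 4.847, so r = 4.847/29.8 = 0.16265.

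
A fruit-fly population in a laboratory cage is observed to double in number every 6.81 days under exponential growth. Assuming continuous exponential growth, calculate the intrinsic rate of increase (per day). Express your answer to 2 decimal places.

r = ln(2)/t_d = 0.6931/6.81 = 0.10178.

0.10 per day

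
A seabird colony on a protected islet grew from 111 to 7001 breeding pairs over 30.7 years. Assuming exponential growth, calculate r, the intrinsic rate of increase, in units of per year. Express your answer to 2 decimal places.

0.13 per year

From N(t) = N₀·e^(rt): e^(r·30.7) = 7001/111 = 63.072.
r·30.7 = ln(63.072) = 4.1443, so r = 4.1443/30.7 = 0.13499.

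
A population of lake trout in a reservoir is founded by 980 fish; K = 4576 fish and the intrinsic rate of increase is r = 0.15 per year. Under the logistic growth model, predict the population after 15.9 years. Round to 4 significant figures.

A = (K − N₀)/N₀ = (4576 − 980)/980 = 3.6694.
N(t) = K/(1 + A·e^(−rt)) = 4576/(1 + 3.6694×e^(−0.15×15.9)).
e^(−2.385) = 0.092089; denominator = 1 + 3.6694×0.092089 = 1.3379.
N = 4576/1.3379 = 3420.26.

3420 fish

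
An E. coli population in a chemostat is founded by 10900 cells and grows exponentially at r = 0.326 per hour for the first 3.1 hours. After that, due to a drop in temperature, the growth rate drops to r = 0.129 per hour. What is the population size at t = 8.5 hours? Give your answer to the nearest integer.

60097 cells

Phase 1: N(3.1) = 10900·e^(0.326×3.1) = 10900·e^1.011 = 29945.
Phase 2 runs for 8.5 − 3.1 = 5.4 hours at r = 0.129.
N(8.5) = 29945·e^(0.129×5.4) = 29945·e^0.6966 = 60097.2.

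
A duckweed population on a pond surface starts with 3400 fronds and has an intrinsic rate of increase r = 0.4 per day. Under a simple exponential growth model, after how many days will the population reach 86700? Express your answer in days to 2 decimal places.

8.10 days

Set N₀·e^(rt) = 86700: e^(0.4·t) = 86700/3400 = 25.5.
0.4·t = ln(25.5) = 3.2387, so t = 3.2387/0.4 = 8.0967.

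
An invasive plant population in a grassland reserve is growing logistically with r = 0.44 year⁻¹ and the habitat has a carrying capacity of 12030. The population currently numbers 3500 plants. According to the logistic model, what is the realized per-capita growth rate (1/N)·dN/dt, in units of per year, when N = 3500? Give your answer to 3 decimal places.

(1/N)·dN/dt = r(1 − N/K) = 0.44 × (1 − 3500/12030).
= 0.44 × 0.70906 = 0.31199.

0.312 per year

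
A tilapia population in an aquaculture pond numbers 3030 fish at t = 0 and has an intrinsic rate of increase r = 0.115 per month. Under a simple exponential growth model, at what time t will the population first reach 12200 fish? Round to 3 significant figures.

12.1 months

Set N₀·e^(rt) = 12200: e^(0.115·t) = 12200/3030 = 4.0264.
0.115·t = ln(4.0264) = 1.3929, so t = 1.3929/0.115 = 12.112.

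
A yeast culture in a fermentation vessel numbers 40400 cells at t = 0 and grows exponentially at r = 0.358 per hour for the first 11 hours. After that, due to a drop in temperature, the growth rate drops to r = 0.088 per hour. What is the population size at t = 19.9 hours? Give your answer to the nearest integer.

4537039 cells

Phase 1: N(11) = 40400·e^(0.358×11) = 40400·e^3.938 = 2.073161×10^6.
Phase 2 runs for 19.9 − 11 = 8.9 hours at r = 0.088.
N(19.9) = 2.073161×10^6·e^(0.088×8.9) = 2.073161×10^6·e^0.7832 = 4.537039×10^6.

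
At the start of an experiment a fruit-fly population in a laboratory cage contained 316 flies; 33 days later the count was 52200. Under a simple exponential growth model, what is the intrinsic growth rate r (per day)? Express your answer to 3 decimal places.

0.155 per day

From N(t) = N₀·e^(rt): e^(r·33) = 52200/316 = 165.19.
r·33 = ln(165.19) = 5.1071, so r = 5.1071/33 = 0.15476.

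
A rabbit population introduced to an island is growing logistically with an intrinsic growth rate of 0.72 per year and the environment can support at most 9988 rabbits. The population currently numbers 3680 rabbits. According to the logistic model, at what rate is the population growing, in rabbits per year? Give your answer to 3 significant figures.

dN/dt = rN(1 − N/K) = 0.72 × 3680 × (1 − 3680/9988).
1 − 3680/9988 = 0.63156; dN/dt = 0.72 × 3680 × 0.63156 = 1673.4.

1670 rabbits per year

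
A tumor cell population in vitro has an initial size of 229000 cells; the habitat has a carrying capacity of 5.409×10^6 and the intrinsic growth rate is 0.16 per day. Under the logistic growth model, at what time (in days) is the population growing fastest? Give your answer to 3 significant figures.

19.5 days

Logistic growth is fastest at N = K/2 = 2.7045×10^6.
A = (K − N₀)/N₀ = 22.62. Set K/(1 + A·e^(−rt)) = K/2 → A·e^(−rt) = 1.
e^(−0.16t) = 1/22.62 = 0.0442085, so t = ln(22.62)/0.16 = 3.1188/0.16 = 19.493.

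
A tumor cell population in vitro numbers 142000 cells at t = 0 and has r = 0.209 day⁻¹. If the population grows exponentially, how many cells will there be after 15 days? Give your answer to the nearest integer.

N(t) = N₀·e^(rt) = 142000 × e^(0.209×15) = 142000 × e^3.135.
e^3.135 ≈ 22.989, so N ≈ 142000 × 22.989 = 3.264386×10^6.

3264386 cells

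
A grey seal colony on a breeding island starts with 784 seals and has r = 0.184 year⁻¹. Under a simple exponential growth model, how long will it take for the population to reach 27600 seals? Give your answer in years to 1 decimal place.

19.4 years

Set N₀·e^(rt) = 27600: e^(0.184·t) = 27600/784 = 35.204.
0.184·t = ln(35.204) = 3.5612, so t = 3.5612/0.184 = 19.354.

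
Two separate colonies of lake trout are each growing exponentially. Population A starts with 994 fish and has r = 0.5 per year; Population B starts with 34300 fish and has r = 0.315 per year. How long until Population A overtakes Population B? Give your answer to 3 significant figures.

19.1 years

Set 994·e^(0.5t) = 34300·e^(0.315t).
e^((0.5 − 0.315)t) = 34300/994 → e^(0.185·t) = 34.507.
0.185·t = ln(34.507) = 3.5412, so t = 3.5412/0.185 = 19.141.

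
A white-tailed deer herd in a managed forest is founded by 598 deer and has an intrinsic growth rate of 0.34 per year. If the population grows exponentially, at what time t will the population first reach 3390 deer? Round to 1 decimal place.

5.1 years

Set N₀·e^(rt) = 3390: e^(0.34·t) = 3390/598 = 5.6689.
0.34·t = ln(5.6689) = 1.735, so t = 1.735/0.34 = 5.1029.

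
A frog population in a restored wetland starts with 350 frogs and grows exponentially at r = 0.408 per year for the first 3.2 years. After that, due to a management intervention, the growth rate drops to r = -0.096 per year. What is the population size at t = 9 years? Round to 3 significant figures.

740 frogs

Phase 1: N(3.2) = 350·e^(0.408×3.2) = 350·e^1.306 = 1291.47.
Phase 2 runs for 9 − 3.2 = 5.8 years at r = -0.096.
N(9) = 1291.47·e^(-0.096×5.8) = 1291.47·e^-0.5568 = 740.061.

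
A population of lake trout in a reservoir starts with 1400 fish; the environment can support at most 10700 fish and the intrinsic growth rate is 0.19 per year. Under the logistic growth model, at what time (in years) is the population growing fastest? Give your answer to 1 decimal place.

Logistic growth is fastest at N = K/2 = 5350.
A = (K − N₀)/N₀ = 6.6429. Set K/(1 + A·e^(−rt)) = K/2 → A·e^(−rt) = 1.
e^(−0.19t) = 1/6.6429 = 0.150538, so t = ln(6.6429)/0.19 = 1.8935/0.19 = 9.966.

10.0 years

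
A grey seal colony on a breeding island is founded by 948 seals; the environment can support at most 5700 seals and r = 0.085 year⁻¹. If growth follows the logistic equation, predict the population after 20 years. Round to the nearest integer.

A = (K − N₀)/N₀ = (5700 − 948)/948 = 5.0127.
N(t) = K/(1 + A·e^(−rt)) = 5700/(1 + 5.0127×e^(−0.085×20)).
e^(−1.7) = 0.18268; denominator = 1 + 5.0127×0.18268 = 1.9157.
N = 5700/1.9157 = 2975.37.

2975 seals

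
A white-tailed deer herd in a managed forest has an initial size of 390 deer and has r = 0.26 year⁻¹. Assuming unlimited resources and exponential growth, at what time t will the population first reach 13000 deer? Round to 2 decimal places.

13.49 years

Set N₀·e^(rt) = 13000: e^(0.26·t) = 13000/390 = 33.333.
0.26·t = ln(33.333) = 3.5066, so t = 3.5066/0.26 = 13.487.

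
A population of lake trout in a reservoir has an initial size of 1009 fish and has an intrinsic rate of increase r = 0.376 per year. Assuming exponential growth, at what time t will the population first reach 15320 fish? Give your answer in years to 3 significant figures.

Set N₀·e^(rt) = 15320: e^(0.376·t) = 15320/1009 = 15.183.
0.376·t = ln(15.183) = 2.7202, so t = 2.7202/0.376 = 7.2346.

7.23 years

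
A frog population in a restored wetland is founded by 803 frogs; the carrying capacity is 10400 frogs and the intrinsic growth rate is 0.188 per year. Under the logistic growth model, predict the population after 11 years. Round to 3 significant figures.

4140 frogs

A = (K − N₀)/N₀ = (10400 − 803)/803 = 11.951.
N(t) = K/(1 + A·e^(−rt)) = 10400/(1 + 11.951×e^(−0.188×11)).
e^(−2.068) = 0.12644; denominator = 1 + 11.951×0.12644 = 2.5111.
N = 10400/2.5111 = 4141.58.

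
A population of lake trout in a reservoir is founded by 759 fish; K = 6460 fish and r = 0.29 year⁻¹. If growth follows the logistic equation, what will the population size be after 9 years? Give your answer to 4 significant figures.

A = (K − N₀)/N₀ = (6460 − 759)/759 = 7.5112.
N(t) = K/(1 + A·e^(−rt)) = 6460/(1 + 7.5112×e^(−0.29×9)).
e^(−2.61) = 0.073535; denominator = 1 + 7.5112×0.073535 = 1.5523.
N = 6460/1.5523 = 4161.48.

4161 fish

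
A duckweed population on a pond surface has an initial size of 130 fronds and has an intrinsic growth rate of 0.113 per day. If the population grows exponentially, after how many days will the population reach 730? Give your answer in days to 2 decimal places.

Set N₀·e^(rt) = 730: e^(0.113·t) = 730/130 = 5.6154.
0.113·t = ln(5.6154) = 1.7255, so t = 1.7255/0.113 = 15.27.

15.27 days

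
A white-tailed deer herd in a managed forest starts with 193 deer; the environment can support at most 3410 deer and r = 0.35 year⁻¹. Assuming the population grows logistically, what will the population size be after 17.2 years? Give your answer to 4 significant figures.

A = (K − N₀)/N₀ = (3410 − 193)/193 = 16.668.
N(t) = K/(1 + A·e^(−rt)) = 3410/(1 + 16.668×e^(−0.35×17.2)).
e^(−6.02) = 0.0024297; denominator = 1 + 16.668×0.0024297 = 1.0405.
N = 3410/1.0405 = 3277.27.

3277 deer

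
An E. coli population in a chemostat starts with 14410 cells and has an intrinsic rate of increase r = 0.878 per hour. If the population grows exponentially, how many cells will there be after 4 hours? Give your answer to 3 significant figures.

N(t) = N₀·e^(rt) = 14410 × e^(0.878×4) = 14410 × e^3.512.
e^3.512 ≈ 33.515, so N ≈ 14410 × 33.515 = 482954.

483000 cells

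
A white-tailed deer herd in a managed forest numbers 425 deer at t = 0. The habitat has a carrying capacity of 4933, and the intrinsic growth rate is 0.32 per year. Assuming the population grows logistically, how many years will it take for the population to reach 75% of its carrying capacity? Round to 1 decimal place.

10.8 years

A = (K − N₀)/N₀ = (4933 − 425)/425 = 10.607.
Solve 4933/(1 + 10.607·e^(−0.32t)) = 3699.75: 1 + 10.607·e^(−0.32t) = 1.3333, so e^(−0.32t) = 0.0314256.
−0.32·t = ln(0.0314256) = -3.4601, so t = 3.4601/0.32 = 10.813.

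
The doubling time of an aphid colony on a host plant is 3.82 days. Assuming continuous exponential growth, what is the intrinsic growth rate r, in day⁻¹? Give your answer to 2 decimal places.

0.18 per day

r = ln(2)/t_d = 0.6931/3.82 = 0.18145.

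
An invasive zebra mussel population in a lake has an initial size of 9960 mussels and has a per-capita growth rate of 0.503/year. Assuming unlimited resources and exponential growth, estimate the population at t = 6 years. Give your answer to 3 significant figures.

N(t) = N₀·e^(rt) = 9960 × e^(0.503×6) = 9960 × e^3.018.
e^3.018 ≈ 20.45, so N ≈ 9960 × 20.45 = 203685.

204000 mussels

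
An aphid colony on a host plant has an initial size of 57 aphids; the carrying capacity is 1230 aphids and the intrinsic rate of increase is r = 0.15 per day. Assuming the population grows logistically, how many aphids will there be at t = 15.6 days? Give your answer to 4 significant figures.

A = (K − N₀)/N₀ = (1230 − 57)/57 = 20.579.
N(t) = K/(1 + A·e^(−rt)) = 1230/(1 + 20.579×e^(−0.15×15.6)).
e^(−2.34) = 0.096328; denominator = 1 + 20.579×0.096328 = 2.9823.
N = 1230/2.9823 = 412.43.

412.4 aphids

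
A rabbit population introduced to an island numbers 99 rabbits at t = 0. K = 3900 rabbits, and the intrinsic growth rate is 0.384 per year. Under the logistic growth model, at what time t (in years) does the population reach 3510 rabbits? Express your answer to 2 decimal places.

A = (K − N₀)/N₀ = (3900 − 99)/99 = 38.394.
Solve 3900/(1 + 38.394·e^(−0.384t)) = 3510: 1 + 38.394·e^(−0.384t) = 1.1111, so e^(−0.384t) = 0.00289398.
−0.384·t = ln(0.00289398) = -5.8451, so t = 5.8451/0.384 = 15.222.

15.22 years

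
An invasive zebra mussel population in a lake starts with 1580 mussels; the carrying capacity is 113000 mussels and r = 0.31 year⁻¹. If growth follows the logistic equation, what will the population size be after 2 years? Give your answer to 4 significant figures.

2902 mussels

A = (K − N₀)/N₀ = (113000 − 1580)/1580 = 70.519.
N(t) = K/(1 + A·e^(−rt)) = 113000/(1 + 70.519×e^(−0.31×2)).
e^(−0.62) = 0.53794; denominator = 1 + 70.519×0.53794 = 38.935.
N = 113000/38.935 = 2902.25.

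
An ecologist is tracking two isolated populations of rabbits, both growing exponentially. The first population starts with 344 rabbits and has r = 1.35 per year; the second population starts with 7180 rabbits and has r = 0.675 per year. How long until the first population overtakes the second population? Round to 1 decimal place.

4.5 years

Set 344·e^(1.35t) = 7180·e^(0.675t).
e^((1.35 − 0.675)t) = 7180/344 → e^(0.675·t) = 20.872.
0.675·t = ln(20.872) = 3.0384, so t = 3.0384/0.675 = 4.5014.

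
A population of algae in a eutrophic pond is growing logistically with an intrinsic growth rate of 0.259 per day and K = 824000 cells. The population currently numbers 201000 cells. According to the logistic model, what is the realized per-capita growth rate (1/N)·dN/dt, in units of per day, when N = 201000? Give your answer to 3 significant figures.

0.196 per day

(1/N)·dN/dt = r(1 − N/K) = 0.259 × (1 − 201000/824000).
= 0.259 × 0.75607 = 0.19582.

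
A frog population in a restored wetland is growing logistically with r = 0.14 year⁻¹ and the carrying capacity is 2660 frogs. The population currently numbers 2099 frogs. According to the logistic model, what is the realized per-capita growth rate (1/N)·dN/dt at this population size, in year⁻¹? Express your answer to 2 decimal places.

(1/N)·dN/dt = r(1 − N/K) = 0.14 × (1 − 2099/2660).
= 0.14 × 0.2109 = 0.029526.

0.03 per year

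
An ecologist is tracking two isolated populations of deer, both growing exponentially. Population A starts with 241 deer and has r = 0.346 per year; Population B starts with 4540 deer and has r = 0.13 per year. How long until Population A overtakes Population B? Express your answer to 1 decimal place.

13.6 years

Set 241·e^(0.346t) = 4540·e^(0.13t).
e^((0.346 − 0.13)t) = 4540/241 → e^(0.216·t) = 18.838.
0.216·t = ln(18.838) = 2.9359, so t = 2.9359/0.216 = 13.592.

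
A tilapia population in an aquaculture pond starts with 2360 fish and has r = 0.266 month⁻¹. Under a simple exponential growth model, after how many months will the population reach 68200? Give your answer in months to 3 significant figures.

12.6 months

Set N₀·e^(rt) = 68200: e^(0.266·t) = 68200/2360 = 28.898.
0.266·t = ln(28.898) = 3.3638, so t = 3.3638/0.266 = 12.646.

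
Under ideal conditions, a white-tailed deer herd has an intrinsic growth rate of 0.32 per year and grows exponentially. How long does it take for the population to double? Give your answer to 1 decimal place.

Doubling time t_d = ln(2)/r = 0.6931/0.32 = 2.1661.

2.2 years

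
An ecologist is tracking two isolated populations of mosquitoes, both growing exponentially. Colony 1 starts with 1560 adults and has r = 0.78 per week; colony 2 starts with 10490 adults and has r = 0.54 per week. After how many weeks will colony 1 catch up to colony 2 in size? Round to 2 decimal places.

7.94 weeks

Set 1560·e^(0.78t) = 10490·e^(0.54t).
e^((0.78 − 0.54)t) = 10490/1560 → e^(0.24·t) = 6.7244.
0.24·t = ln(6.7244) = 1.9057, so t = 1.9057/0.24 = 7.9406.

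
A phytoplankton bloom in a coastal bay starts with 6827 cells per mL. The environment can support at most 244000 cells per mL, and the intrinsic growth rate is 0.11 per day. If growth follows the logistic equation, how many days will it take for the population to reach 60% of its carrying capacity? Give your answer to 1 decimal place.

A = (K − N₀)/N₀ = (244000 − 6827)/6827 = 34.74.
Solve 244000/(1 + 34.74·e^(−0.11t)) = 146400: 1 + 34.74·e^(−0.11t) = 1.6667, so e^(−0.11t) = 0.0191899.
−0.11·t = ln(0.0191899) = -3.9534, so t = 3.9534/0.11 = 35.94.

35.9 days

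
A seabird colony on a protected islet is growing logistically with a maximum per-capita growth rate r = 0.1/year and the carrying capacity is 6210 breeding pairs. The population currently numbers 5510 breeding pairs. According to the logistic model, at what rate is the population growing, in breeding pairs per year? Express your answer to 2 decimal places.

62.11 breeding pairs per year

dN/dt = rN(1 − N/K) = 0.1 × 5510 × (1 − 5510/6210).
1 − 5510/6210 = 0.11272; dN/dt = 0.1 × 5510 × 0.11272 = 62.11.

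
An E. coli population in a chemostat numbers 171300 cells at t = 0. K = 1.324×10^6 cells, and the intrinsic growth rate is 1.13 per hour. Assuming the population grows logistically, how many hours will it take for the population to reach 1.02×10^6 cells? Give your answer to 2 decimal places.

2.76 hours

A = (K − N₀)/N₀ = (1.324×10^6 − 171300)/171300 = 6.7291.
Solve 1.324×10^6/(1 + 6.7291·e^(−1.13t)) = 1.02×10^6: 1 + 6.7291·e^(−1.13t) = 1.298, so e^(−1.13t) = 0.0442909.
−1.13·t = ln(0.0442909) = -3.117, so t = 3.117/1.13 = 2.7584.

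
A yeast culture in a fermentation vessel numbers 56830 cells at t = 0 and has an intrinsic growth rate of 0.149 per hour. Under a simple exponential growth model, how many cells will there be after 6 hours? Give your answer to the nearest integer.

N(t) = N₀·e^(rt) = 56830 × e^(0.149×6) = 56830 × e^0.894.
e^0.894 ≈ 2.4449, so N ≈ 56830 × 2.4449 = 138943.

138943 cells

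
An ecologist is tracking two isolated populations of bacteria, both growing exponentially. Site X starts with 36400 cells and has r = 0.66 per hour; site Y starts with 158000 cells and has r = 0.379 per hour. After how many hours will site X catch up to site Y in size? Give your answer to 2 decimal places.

5.22 hours

Set 36400·e^(0.66t) = 158000·e^(0.379t).
e^((0.66 − 0.379)t) = 158000/36400 → e^(0.281·t) = 4.3407.
0.281·t = ln(4.3407) = 1.468, so t = 1.468/0.281 = 5.2243.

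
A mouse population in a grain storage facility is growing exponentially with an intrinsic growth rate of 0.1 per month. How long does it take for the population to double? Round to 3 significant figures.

Doubling time t_d = ln(2)/r = 0.6931/0.1 = 6.9315.

6.93 months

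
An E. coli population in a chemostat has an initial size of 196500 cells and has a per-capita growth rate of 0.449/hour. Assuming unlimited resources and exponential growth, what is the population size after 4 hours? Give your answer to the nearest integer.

1184010 cells

N(t) = N₀·e^(rt) = 196500 × e^(0.449×4) = 196500 × e^1.796.
e^1.796 ≈ 6.0255, so N ≈ 196500 × 6.0255 = 1.18401×10^6.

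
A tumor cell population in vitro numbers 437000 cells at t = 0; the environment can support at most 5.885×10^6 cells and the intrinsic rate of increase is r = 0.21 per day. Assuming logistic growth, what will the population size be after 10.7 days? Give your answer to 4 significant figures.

2539000 cells

A = (K − N₀)/N₀ = (5.885×10^6 − 437000)/437000 = 12.467.
N(t) = K/(1 + A·e^(−rt)) = 5.885×10^6/(1 + 12.467×e^(−0.21×10.7)).
e^(−2.247) = 0.10572; denominator = 1 + 12.467×0.10572 = 2.3179.
N = 5.885×10^6/2.3179 = 2.538891×10^6.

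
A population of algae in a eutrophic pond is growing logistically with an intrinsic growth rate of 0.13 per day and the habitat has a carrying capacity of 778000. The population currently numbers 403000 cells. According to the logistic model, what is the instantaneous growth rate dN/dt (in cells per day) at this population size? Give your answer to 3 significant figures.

25300 cells per day

dN/dt = rN(1 − N/K) = 0.13 × 403000 × (1 − 403000/778000).
1 − 403000/778000 = 0.48201; dN/dt = 0.13 × 403000 × 0.48201 = 25252.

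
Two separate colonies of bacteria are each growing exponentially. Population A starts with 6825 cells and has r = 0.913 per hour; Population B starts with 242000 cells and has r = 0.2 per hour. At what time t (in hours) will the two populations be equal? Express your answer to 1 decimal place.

5.0 hours

Set 6825·e^(0.913t) = 242000·e^(0.2t).
e^((0.913 − 0.2)t) = 242000/6825 → e^(0.713·t) = 35.458.
0.713·t = ln(35.458) = 3.5683, so t = 3.5683/0.713 = 5.0047.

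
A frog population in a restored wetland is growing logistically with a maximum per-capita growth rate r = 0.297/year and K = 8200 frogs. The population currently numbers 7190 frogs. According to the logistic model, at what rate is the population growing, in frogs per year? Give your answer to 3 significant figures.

263 frogs per year

dN/dt = rN(1 − N/K) = 0.297 × 7190 × (1 − 7190/8200).
1 − 7190/8200 = 0.12317; dN/dt = 0.297 × 7190 × 0.12317 = 263.02.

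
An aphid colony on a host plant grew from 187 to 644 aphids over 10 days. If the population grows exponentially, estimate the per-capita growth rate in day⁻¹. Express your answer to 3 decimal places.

0.124 per day

From N(t) = N₀·e^(rt): e^(r·10) = 644/187 = 3.4439.
r·10 = ln(3.4439) = 1.2366, so r = 1.2366/10 = 0.12366.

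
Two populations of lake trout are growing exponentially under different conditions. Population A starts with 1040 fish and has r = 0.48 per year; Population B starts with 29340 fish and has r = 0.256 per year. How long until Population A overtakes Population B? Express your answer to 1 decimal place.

14.9 years

Set 1040·e^(0.48t) = 29340·e^(0.256t).
e^((0.48 − 0.256)t) = 29340/1040 → e^(0.224·t) = 28.212.
0.224·t = ln(28.212) = 3.3397, so t = 3.3397/0.224 = 14.91.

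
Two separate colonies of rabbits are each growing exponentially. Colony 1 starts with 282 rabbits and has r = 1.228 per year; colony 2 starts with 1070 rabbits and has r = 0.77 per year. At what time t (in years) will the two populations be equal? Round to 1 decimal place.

2.9 years

Set 282·e^(1.228t) = 1070·e^(0.77t).
e^((1.228 − 0.77)t) = 1070/282 → e^(0.458·t) = 3.7943.
0.458·t = ln(3.7943) = 1.3335, so t = 1.3335/0.458 = 2.9116.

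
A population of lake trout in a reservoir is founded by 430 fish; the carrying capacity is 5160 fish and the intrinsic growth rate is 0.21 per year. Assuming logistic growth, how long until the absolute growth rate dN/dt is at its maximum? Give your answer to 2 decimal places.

11.42 years

Logistic growth is fastest at N = K/2 = 2580.
A = (K − N₀)/N₀ = 11. Set K/(1 + A·e^(−rt)) = K/2 → A·e^(−rt) = 1.
e^(−0.21t) = 1/11 = 0.0909091, so t = ln(11)/0.21 = 2.3979/0.21 = 11.419.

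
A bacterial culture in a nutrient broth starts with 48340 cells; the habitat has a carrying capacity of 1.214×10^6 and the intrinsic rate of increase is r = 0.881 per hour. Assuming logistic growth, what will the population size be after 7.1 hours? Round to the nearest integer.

A = (K − N₀)/N₀ = (1.214×10^6 − 48340)/48340 = 24.114.
N(t) = K/(1 + A·e^(−rt)) = 1.214×10^6/(1 + 24.114×e^(−0.881×7.1)).
e^(−6.255) = 0.0019206; denominator = 1 + 24.114×0.0019206 = 1.0463.
N = 1.214×10^6/1.0463 = 1.160264×10^6.

1160264 cells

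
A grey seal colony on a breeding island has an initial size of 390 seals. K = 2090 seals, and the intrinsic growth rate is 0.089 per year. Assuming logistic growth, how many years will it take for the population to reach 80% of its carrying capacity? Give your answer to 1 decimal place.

A = (K − N₀)/N₀ = (2090 − 390)/390 = 4.359.
Solve 2090/(1 + 4.359·e^(−0.089t)) = 1672: 1 + 4.359·e^(−0.089t) = 1.25, so e^(−0.089t) = 0.0573529.
−0.089·t = ln(0.0573529) = -2.8585, so t = 2.8585/0.089 = 32.118.

32.1 years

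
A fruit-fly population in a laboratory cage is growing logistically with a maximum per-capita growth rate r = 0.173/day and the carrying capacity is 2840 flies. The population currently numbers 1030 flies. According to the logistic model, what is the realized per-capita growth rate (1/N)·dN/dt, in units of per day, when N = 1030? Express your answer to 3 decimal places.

0.110 per day

(1/N)·dN/dt = r(1 − N/K) = 0.173 × (1 − 1030/2840).
= 0.173 × 0.63732 = 0.11026.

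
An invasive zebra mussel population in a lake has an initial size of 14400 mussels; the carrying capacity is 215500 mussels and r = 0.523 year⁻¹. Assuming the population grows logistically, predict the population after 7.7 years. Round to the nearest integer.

172546 mussels

A = (K − N₀)/N₀ = (215500 − 14400)/14400 = 13.965.
N(t) = K/(1 + A·e^(−rt)) = 215500/(1 + 13.965×e^(−0.523×7.7)).
e^(−4.027) = 0.017826; denominator = 1 + 13.965×0.017826 = 1.2489.
N = 215500/1.2489 = 172546.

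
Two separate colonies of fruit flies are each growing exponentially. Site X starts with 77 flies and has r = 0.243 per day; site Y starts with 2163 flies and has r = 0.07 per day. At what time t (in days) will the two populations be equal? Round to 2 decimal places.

19.28 days

Set 77·e^(0.243t) = 2163·e^(0.07t).
e^((0.243 − 0.07)t) = 2163/77 → e^(0.173·t) = 28.091.
0.173·t = ln(28.091) = 3.3354, so t = 3.3354/0.173 = 19.28.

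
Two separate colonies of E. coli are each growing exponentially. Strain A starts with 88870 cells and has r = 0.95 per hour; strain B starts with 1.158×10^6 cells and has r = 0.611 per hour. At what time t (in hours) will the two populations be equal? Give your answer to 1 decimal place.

Set 88870·e^(0.95t) = 1.158×10^6·e^(0.611t).
e^((0.95 − 0.611)t) = 1.158×10^6/88870 → e^(0.339·t) = 13.03.
0.339·t = ln(13.03) = 2.5673, so t = 2.5673/0.339 = 7.5731.

7.6 hours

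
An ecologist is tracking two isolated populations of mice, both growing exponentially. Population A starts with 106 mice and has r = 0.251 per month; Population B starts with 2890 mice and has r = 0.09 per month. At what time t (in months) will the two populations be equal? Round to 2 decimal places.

20.53 months

Set 106·e^(0.251t) = 2890·e^(0.09t).
e^((0.251 − 0.09)t) = 2890/106 → e^(0.161·t) = 27.264.
0.161·t = ln(27.264) = 3.3056, so t = 3.3056/0.161 = 20.532.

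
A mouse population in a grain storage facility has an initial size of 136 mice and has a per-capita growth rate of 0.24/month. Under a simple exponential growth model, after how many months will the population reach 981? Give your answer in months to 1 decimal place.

8.2 months

Set N₀·e^(rt) = 981: e^(0.24·t) = 981/136 = 7.2132.
0.24·t = ln(7.2132) = 1.9759, so t = 1.9759/0.24 = 8.233.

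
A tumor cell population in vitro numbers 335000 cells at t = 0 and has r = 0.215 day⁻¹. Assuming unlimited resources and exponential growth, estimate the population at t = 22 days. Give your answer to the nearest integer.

37954013 cells

N(t) = N₀·e^(rt) = 335000 × e^(0.215×22) = 335000 × e^4.73.
e^4.73 ≈ 113.3, so N ≈ 335000 × 113.3 = 3.795401×10^7.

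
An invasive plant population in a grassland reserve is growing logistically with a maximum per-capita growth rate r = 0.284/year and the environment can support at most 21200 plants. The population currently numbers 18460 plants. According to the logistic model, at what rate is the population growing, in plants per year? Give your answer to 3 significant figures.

678 plants per year

dN/dt = rN(1 − N/K) = 0.284 × 18460 × (1 − 18460/21200).
1 − 18460/21200 = 0.12925; dN/dt = 0.284 × 18460 × 0.12925 = 677.59.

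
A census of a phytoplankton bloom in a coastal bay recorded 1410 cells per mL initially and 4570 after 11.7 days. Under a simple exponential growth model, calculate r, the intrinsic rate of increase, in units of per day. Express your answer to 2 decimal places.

From N(t) = N₀·e^(rt): e^(r·11.7) = 4570/1410 = 3.2411.
r·11.7 = ln(3.2411) = 1.1759, so r = 1.1759/11.7 = 0.10051.

0.10 per day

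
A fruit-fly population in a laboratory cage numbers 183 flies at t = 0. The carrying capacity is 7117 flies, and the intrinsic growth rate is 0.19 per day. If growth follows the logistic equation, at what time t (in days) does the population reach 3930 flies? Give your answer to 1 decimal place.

20.2 days

A = (K − N₀)/N₀ = (7117 − 183)/183 = 37.891.
Solve 7117/(1 + 37.891·e^(−0.19t)) = 3930: 1 + 37.891·e^(−0.19t) = 1.8109, so e^(−0.19t) = 0.0214021.
−0.19·t = ln(0.0214021) = -3.8443, so t = 3.8443/0.19 = 20.233.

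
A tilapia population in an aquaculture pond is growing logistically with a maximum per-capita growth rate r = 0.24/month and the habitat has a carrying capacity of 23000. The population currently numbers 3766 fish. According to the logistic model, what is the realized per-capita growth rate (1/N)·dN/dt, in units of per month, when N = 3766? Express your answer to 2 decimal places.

(1/N)·dN/dt = r(1 − N/K) = 0.24 × (1 − 3766/23000).
= 0.24 × 0.83626 = 0.2007.

0.20 per month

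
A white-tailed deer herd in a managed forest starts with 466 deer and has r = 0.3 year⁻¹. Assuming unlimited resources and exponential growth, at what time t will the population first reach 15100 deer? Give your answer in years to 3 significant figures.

11.6 years

Set N₀·e^(rt) = 15100: e^(0.3·t) = 15100/466 = 32.403.
0.3·t = ln(32.403) = 3.4783, so t = 3.4783/0.3 = 11.594.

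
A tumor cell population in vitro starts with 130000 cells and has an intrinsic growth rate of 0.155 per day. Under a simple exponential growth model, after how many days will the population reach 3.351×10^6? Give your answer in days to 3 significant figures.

21.0 days

Set N₀·e^(rt) = 3.351×10^6: e^(0.155·t) = 3.351×10^6/130000 = 25.777.
0.155·t = ln(25.777) = 3.2495, so t = 3.2495/0.155 = 20.964.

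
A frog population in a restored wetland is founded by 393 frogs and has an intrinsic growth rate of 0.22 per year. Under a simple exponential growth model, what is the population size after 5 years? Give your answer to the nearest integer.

1181 frogs

N(t) = N₀·e^(rt) = 393 × e^(0.22×5) = 393 × e^1.1.
e^1.1 ≈ 3.0042, so N ≈ 393 × 3.0042 = 1180.64.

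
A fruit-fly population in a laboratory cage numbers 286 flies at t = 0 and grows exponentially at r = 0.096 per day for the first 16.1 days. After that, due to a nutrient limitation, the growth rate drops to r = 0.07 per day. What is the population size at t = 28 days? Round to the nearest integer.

3086 flies

Phase 1: N(16.1) = 286·e^(0.096×16.1) = 286·e^1.546 = 1341.56.
Phase 2 runs for 28 − 16.1 = 11.9 days at r = 0.07.
N(28) = 1341.56·e^(0.07×11.9) = 1341.56·e^0.833 = 3085.88.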